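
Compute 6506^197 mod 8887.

8877

Using repeated squaring:
197 in binary is 11000101, i.e. 197 = 128 + 64 + 4 + 1.
6506^1 ≡ 6506 (mod 8887)
6506^2 ≡ 6506^2 = 42328036 ≡ 8142 (mod 8887)
6506^4 ≡ 8142^2 = 66292164 ≡ 4031 (mod 8887)
6506^8 ≡ 4031^2 = 16248961 ≡ 3525 (mod 8887)
6506^16 ≡ 3525^2 = 12425625 ≡ 1599 (mod 8887)
6506^32 ≡ 1599^2 = 2556801 ≡ 6232 (mod 8887)
6506^64 ≡ 6232^2 = 38837824 ≡ 1634 (mod 8887)
6506^128 ≡ 1634^2 = 2669956 ≡ 3856 (mod 8887)
6506^197 = 6506^128 * 6506^64 * 6506^4 * 6506^1 ≡ 3856 * 1634 * 4031 * 6506 (mod 8887).
Accumulate the product:
3856 * 1634 = 6300704 ≡ 8708
8708 * 4031 = 35101948 ≡ 7185
7185 * 6506 = 46745610 ≡ 8877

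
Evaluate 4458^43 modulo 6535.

2787

Compute successive squares:
43 in binary is 101011, i.e. 43 = 32 + 8 + 2 + 1.
4458^1 ≡ 4458 (mod 6535)
4458^2 ≡ 4458^2 = 19873764 ≡ 829 (mod 6535)
4458^4 ≡ 829^2 = 687241 ≡ 1066 (mod 6535)
4458^8 ≡ 1066^2 = 1136356 ≡ 5801 (mod 6535)
4458^16 ≡ 5801^2 = 33651601 ≡ 2886 (mod 6535)
4458^32 ≡ 2886^2 = 8328996 ≡ 3406 (mod 6535)
4458^43 = 4458^32 * 4458^8 * 4458^2 * 4458^1 ≡ 3406 * 5801 * 829 * 4458 (mod 6535).
Accumulate the product:
3406 * 5801 = 19758206 ≡ 2901
2901 * 829 = 2404929 ≡ 49
49 * 4458 = 218442 ≡ 2787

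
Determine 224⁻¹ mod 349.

349 = 1*224 + 125
224 = 1*125 + 99
125 = 1*99 + 26
99 = 3*26 + 21
26 = 1*21 + 5
21 = 4*5 + 1
5 = 5*1 + 0
gcd(224, 349) = 1, so the inverse exists.
Back-substitute for 1:
1 = 1*21 − 4*5
  = −4*26 + 5*21
  = 5*99 − 19*26
  = −19*125 + 24*99
  = 24*224 − 43*125
  = −43*349 + 67*224
So 224⁻¹ ≡ 67 (mod 349).

67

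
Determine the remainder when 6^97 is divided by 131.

Compute successive squares:
6^1 ≡ 6 (mod 131)
6^2 ≡ 6^2 = 36 (mod 131)
6^4 ≡ 36^2 = 1296 ≡ 117 (mod 131)
6^8 ≡ 117^2 = 13689 ≡ 65 (mod 131)
6^16 ≡ 65^2 = 4225 ≡ 33 (mod 131)
6^32 ≡ 33^2 = 1089 ≡ 41 (mod 131)
6^64 ≡ 41^2 = 1681 ≡ 109 (mod 131)
6^97 = 6^64 · 6^32 · 6^1 ≡ 109 · 41 · 6 (mod 131).
Accumulate the product:
109 · 41 = 4469 ≡ 15
15 · 6 = 90

90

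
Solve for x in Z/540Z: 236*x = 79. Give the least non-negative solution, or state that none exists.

no solution

gcd(236, 540) = 4, and 4 does not divide 79.
So the congruence has no solution.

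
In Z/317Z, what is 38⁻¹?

292

Run the extended Euclidean algorithm:
317 = 8*38 + 13
38 = 2*13 + 12
13 = 1*12 + 1
12 = 12*1 + 0
gcd(38, 317) = 1, so the inverse exists.
Bézout: 1 = 3*317 − 25*38.
So 38⁻¹ ≡ −25 ≡ 292 (mod 317).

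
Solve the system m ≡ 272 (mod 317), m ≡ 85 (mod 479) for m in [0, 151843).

69061

317⁻¹ mod 479: 317×68 ≡ 1 (mod 479), so 317⁻¹ ≡ 68.
m = 272 + 317×((85 − 272)×68 mod 479) = 272 + 317×217 = 69061.
Check: 69061 mod 317 = 272, 69061 mod 479 = 85. ✓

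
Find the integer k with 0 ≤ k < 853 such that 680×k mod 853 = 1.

355

853 = 1×680 + 173
680 = 3×173 + 161
173 = 1×161 + 12
161 = 13×12 + 5
12 = 2×5 + 2
5 = 2×2 + 1
2 = 2×1 + 0
gcd(680, 853) = 1, so the inverse exists.
Bézout: 1 = −283×853 + 355×680.
So 680⁻¹ ≡ 355 (mod 853).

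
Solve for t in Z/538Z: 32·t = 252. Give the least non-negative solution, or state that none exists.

gcd(32, 538) = 2, and 2 | 252, so solutions exist.
Divide through by 2: 16·t ≡ 126 mod 269.
16⁻¹ ≡ 185 (mod 269).
t ≡ 185·126 ≡ 176 (mod 269).
The smallest non-negative solution is t = 176.

176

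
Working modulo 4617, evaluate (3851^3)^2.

1189

(3851)^3 ≡ 620 (mod 4617)
(620)^2 ≡ 1189 (mod 4617)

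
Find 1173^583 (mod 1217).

583 in binary is 1001000111, i.e. 583 = 512 + 64 + 4 + 2 + 1.
1173^1 ≡ 1173 (mod 1217)
1173^2 ≡ 1173^2 = 1375929 ≡ 719 (mod 1217)
1173^4 ≡ 719^2 = 516961 ≡ 953 (mod 1217)
1173^8 ≡ 953^2 = 908209 ≡ 327 (mod 1217)
1173^16 ≡ 327^2 = 106929 ≡ 1050 (mod 1217)
1173^32 ≡ 1050^2 = 1102500 ≡ 1115 (mod 1217)
1173^64 ≡ 1115^2 = 1243225 ≡ 668 (mod 1217)
1173^128 ≡ 668^2 = 446224 ≡ 802 (mod 1217)
1173^256 ≡ 802^2 = 643204 ≡ 628 (mod 1217)
1173^512 ≡ 628^2 = 394384 ≡ 76 (mod 1217)
1173^583 = 1173^512 · 1173^64 · 1173^4 · 1173^2 · 1173^1 ≡ 76 · 668 · 953 · 719 · 1173 (mod 1217).
Accumulate the product:
76 · 668 = 50768 ≡ 871
871 · 953 = 830063 ≡ 69
69 · 719 = 49611 ≡ 931
931 · 1173 = 1092063 ≡ 414

414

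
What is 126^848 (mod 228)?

Compute successive squares:
848 in binary is 1101010000, i.e. 848 = 512 + 256 + 64 + 16.
126^1 ≡ 126 (mod 228)
126^2 ≡ 126^2 = 15876 ≡ 144 (mod 228)
126^4 ≡ 144^2 = 20736 ≡ 216 (mod 228)
126^8 ≡ 216^2 = 46656 ≡ 144 (mod 228)
126^16 ≡ 144^2 = 20736 ≡ 216 (mod 228)
126^32 ≡ 216^2 = 46656 ≡ 144 (mod 228)
126^64 ≡ 144^2 = 20736 ≡ 216 (mod 228)
126^128 ≡ 216^2 = 46656 ≡ 144 (mod 228)
126^256 ≡ 144^2 = 20736 ≡ 216 (mod 228)
126^512 ≡ 216^2 = 46656 ≡ 144 (mod 228)
126^848 = 126^512 × 126^256 × 126^64 × 126^16 ≡ 144 × 216 × 216 × 216 (mod 228).
Accumulate the product:
144 × 216 = 31104 ≡ 96
96 × 216 = 20736 ≡ 216
216 × 216 = 46656 ≡ 144

144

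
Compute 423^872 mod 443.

Compute successive squares:
872 in binary is 1101101000, i.e. 872 = 512 + 256 + 64 + 32 + 8.
423^1 ≡ 423 (mod 443)
423^2 ≡ 423^2 = 178929 ≡ 400 (mod 443)
423^4 ≡ 400^2 = 160000 ≡ 77 (mod 443)
423^8 ≡ 77^2 = 5929 ≡ 170 (mod 443)
423^16 ≡ 170^2 = 28900 ≡ 105 (mod 443)
423^32 ≡ 105^2 = 11025 ≡ 393 (mod 443)
423^64 ≡ 393^2 = 154449 ≡ 285 (mod 443)
423^128 ≡ 285^2 = 81225 ≡ 156 (mod 443)
423^256 ≡ 156^2 = 24336 ≡ 414 (mod 443)
423^512 ≡ 414^2 = 171396 ≡ 398 (mod 443)
423^872 = 423^512 × 423^256 × 423^64 × 423^32 × 423^8 ≡ 398 × 414 × 285 × 393 × 170 (mod 443).
Accumulate the product:
398 × 414 = 164772 ≡ 419
419 × 285 = 119415 ≡ 248
248 × 393 = 97464 ≡ 4
4 × 170 = 680 ≡ 237

237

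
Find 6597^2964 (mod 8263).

By square-and-multiply:
6597^1 ≡ 6597 (mod 8263)
6597^2 ≡ 6597^2 = 43520409 ≡ 7451 (mod 8263)
6597^4 ≡ 7451^2 = 55517401 ≡ 6567 (mod 8263)
6597^8 ≡ 6567^2 = 43125489 ≡ 892 (mod 8263)
6597^16 ≡ 892^2 = 795664 ≡ 2416 (mod 8263)
6597^32 ≡ 2416^2 = 5837056 ≡ 3378 (mod 8263)
6597^64 ≡ 3378^2 = 11410884 ≡ 7944 (mod 8263)
6597^128 ≡ 7944^2 = 63107136 ≡ 2605 (mod 8263)
6597^256 ≡ 2605^2 = 6786025 ≡ 2102 (mod 8263)
6597^512 ≡ 2102^2 = 4418404 ≡ 5962 (mod 8263)
6597^1024 ≡ 5962^2 = 35545444 ≡ 6281 (mod 8263)
6597^2048 ≡ 6281^2 = 39450961 ≡ 3399 (mod 8263)
6597^2964 = 6597^2048 × 6597^512 × 6597^256 × 6597^128 × 6597^16 × 6597^4 ≡ 3399 × 5962 × 2102 × 2605 × 2416 × 6567 (mod 8263).
Accumulate the product:
3399 × 5962 = 20264838 ≡ 3962
3962 × 2102 = 8328124 ≡ 7283
7283 × 2605 = 18972215 ≡ 367
367 × 2416 = 886672 ≡ 2531
2531 × 6567 = 16621077 ≡ 4184

4184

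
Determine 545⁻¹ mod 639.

639 = 1×545 + 94
545 = 5×94 + 75
94 = 1×75 + 19
75 = 3×19 + 18
19 = 1×18 + 1
18 = 18×1 + 0
gcd(545, 639) = 1, so the inverse exists.
Back-substitute for 1:
1 = 1×19 − 1×18
  = −1×75 + 4×19
  = 4×94 − 5×75
  = −5×545 + 29×94
  = 29×639 − 34×545
So 545⁻¹ ≡ −34 ≡ 605 (mod 639).

605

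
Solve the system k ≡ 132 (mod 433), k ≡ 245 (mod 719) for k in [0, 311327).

433⁻¹ mod 719: 433*450 ≡ 1 (mod 719), so 433⁻¹ ≡ 450.
k = 132 + 433*((245 − 132)*450 mod 719) = 132 + 433*520 = 225292.

225292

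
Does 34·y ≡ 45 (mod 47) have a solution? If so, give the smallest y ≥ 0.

gcd(34, 47) = 1, so a unique solution mod 47 exists.
34⁻¹ ≡ 18 (mod 47).
y ≡ 18·45 ≡ 11 (mod 47).

11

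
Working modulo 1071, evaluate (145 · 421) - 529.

540

145 · 421 = 61045 ≡ 1069 (mod 1071)
1069 - 529 = 540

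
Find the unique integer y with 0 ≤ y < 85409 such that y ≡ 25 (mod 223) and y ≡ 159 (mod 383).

30799

223⁻¹ mod 383: 223×304 ≡ 1 (mod 383), so 223⁻¹ ≡ 304.
y = 25 + 223×((159 − 25)×304 mod 383) = 25 + 223×138 = 30799.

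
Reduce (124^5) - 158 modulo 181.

112

(124)^5 ≡ 89 (mod 181)
89 - 158 = -69 ≡ 112 (mod 181)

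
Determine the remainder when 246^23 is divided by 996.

Compute successive squares:
23 in binary is 10111, i.e. 23 = 16 + 4 + 2 + 1.
246^1 ≡ 246 (mod 996)
246^2 ≡ 246^2 = 60516 ≡ 756 (mod 996)
246^4 ≡ 756^2 = 571536 ≡ 828 (mod 996)
246^8 ≡ 828^2 = 685584 ≡ 336 (mod 996)
246^16 ≡ 336^2 = 112896 ≡ 348 (mod 996)
246^23 = 246^16 · 246^4 · 246^2 · 246^1 ≡ 348 · 828 · 756 · 246 (mod 996).
Accumulate the product:
348 · 828 = 288144 ≡ 300
300 · 756 = 226800 ≡ 708
708 · 246 = 174168 ≡ 864

864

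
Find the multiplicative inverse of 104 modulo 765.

434

765 = 7×104 + 37
104 = 2×37 + 30
37 = 1×30 + 7
30 = 4×7 + 2
7 = 3×2 + 1
2 = 2×1 + 0
gcd(104, 765) = 1, so the inverse exists.
Back-substitute for 1:
1 = 1×7 − 3×2
  = −3×30 + 13×7
  = 13×37 − 16×30
  = −16×104 + 45×37
  = 45×765 − 331×104
So 104⁻¹ ≡ −331 ≡ 434 (mod 765).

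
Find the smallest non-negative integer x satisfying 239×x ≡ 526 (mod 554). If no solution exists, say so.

gcd(239, 554) = 1, so a unique solution mod 554 exists.
239⁻¹ ≡ 51 (mod 554).
x ≡ 51×526 ≡ 234 (mod 554).

234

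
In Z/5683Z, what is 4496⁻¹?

Run the extended Euclidean algorithm:
5683 = 1×4496 + 1187
4496 = 3×1187 + 935
1187 = 1×935 + 252
935 = 3×252 + 179
252 = 1×179 + 73
179 = 2×73 + 33
73 = 2×33 + 7
33 = 4×7 + 5
7 = 1×5 + 2
5 = 2×2 + 1
2 = 2×1 + 0
gcd(4496, 5683) = 1, so the inverse exists.
Back-substitute for 1:
1 = 1×5 − 2×2
  = −2×7 + 3×5
  = 3×33 − 14×7
  = −14×73 + 31×33
  = 31×179 − 76×73
  = −76×252 + 107×179
  = 107×935 − 397×252
  = −397×1187 + 504×935
  = 504×4496 − 1909×1187
  = −1909×5683 + 2413×4496
So 4496⁻¹ ≡ 2413 (mod 5683).

2413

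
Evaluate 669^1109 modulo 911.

391

Compute successive squares:
669^1 ≡ 669 (mod 911)
669^2 ≡ 669^2 = 447561 ≡ 260 (mod 911)
669^4 ≡ 260^2 = 67600 ≡ 186 (mod 911)
669^8 ≡ 186^2 = 34596 ≡ 889 (mod 911)
669^16 ≡ 889^2 = 790321 ≡ 484 (mod 911)
669^32 ≡ 484^2 = 234256 ≡ 129 (mod 911)
669^64 ≡ 129^2 = 16641 ≡ 243 (mod 911)
669^128 ≡ 243^2 = 59049 ≡ 745 (mod 911)
669^256 ≡ 745^2 = 555025 ≡ 226 (mod 911)
669^512 ≡ 226^2 = 51076 ≡ 60 (mod 911)
669^1024 ≡ 60^2 = 3600 ≡ 867 (mod 911)
669^1109 = 669^1024 × 669^64 × 669^16 × 669^4 × 669^1 ≡ 867 × 243 × 484 × 186 × 669 (mod 911).
Accumulate the product:
867 × 243 = 210681 ≡ 240
240 × 484 = 116160 ≡ 463
463 × 186 = 86118 ≡ 484
484 × 669 = 323796 ≡ 391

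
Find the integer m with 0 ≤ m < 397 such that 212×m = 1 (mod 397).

103

By the extended Euclidean algorithm:
397 = 1·212 + 185
212 = 1·185 + 27
185 = 6·27 + 23
27 = 1·23 + 4
23 = 5·4 + 3
4 = 1·3 + 1
3 = 3·1 + 0
gcd(212, 397) = 1, so the inverse exists.
Bézout: 1 = −55·397 + 103·212.
So 212⁻¹ ≡ 103 (mod 397).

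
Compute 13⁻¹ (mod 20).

17

20 = 1·13 + 7
13 = 1·7 + 6
7 = 1·6 + 1
6 = 6·1 + 0
gcd(13, 20) = 1, so the inverse exists.
Bézout: 1 = 2·20 − 3·13.
So 13⁻¹ ≡ −3 ≡ 17 (mod 20).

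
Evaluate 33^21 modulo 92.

Using repeated squaring:
21 in binary is 10101, i.e. 21 = 16 + 4 + 1.
33^1 ≡ 33 (mod 92)
33^2 ≡ 33^2 = 1089 ≡ 77 (mod 92)
33^4 ≡ 77^2 = 5929 ≡ 41 (mod 92)
33^8 ≡ 41^2 = 1681 ≡ 25 (mod 92)
33^16 ≡ 25^2 = 625 ≡ 73 (mod 92)
33^21 = 33^16 × 33^4 × 33^1 ≡ 73 × 41 × 33 (mod 92).
Accumulate the product:
73 × 41 = 2993 ≡ 49
49 × 33 = 1617 ≡ 53

53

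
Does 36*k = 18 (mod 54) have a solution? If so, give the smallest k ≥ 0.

gcd(36, 54) = 18, and 18 | 18, so solutions exist.
Divide through by 18: 2*k ≡ 1 mod 3.
2⁻¹ ≡ 2 (mod 3).
k ≡ 2*1 ≡ 2 (mod 3).
The smallest non-negative solution is k = 2.

2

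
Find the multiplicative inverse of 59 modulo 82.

57

Apply the Euclidean algorithm and back-substitute:
82 = 1×59 + 23
59 = 2×23 + 13
23 = 1×13 + 10
13 = 1×10 + 3
10 = 3×3 + 1
3 = 3×1 + 0
gcd(59, 82) = 1, so the inverse exists.
Bézout: 1 = 18×82 − 25×59.
So 59⁻¹ ≡ −25 ≡ 57 (mod 82).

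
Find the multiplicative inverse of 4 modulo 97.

73

Run the extended Euclidean algorithm:
97 = 24*4 + 1
4 = 4*1 + 0
gcd(4, 97) = 1, so the inverse exists.
Back-substitute for 1:
1 = 1*97 − 24*4
So 4⁻¹ ≡ −24 ≡ 73 (mod 97).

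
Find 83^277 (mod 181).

Compute successive squares:
277 in binary is 100010101, i.e. 277 = 256 + 16 + 4 + 1.
83^1 ≡ 83 (mod 181)
83^2 ≡ 83^2 = 6889 ≡ 11 (mod 181)
83^4 ≡ 11^2 = 121 (mod 181)
83^8 ≡ 121^2 = 14641 ≡ 161 (mod 181)
83^16 ≡ 161^2 = 25921 ≡ 38 (mod 181)
83^32 ≡ 38^2 = 1444 ≡ 177 (mod 181)
83^64 ≡ 177^2 = 31329 ≡ 16 (mod 181)
83^128 ≡ 16^2 = 256 ≡ 75 (mod 181)
83^256 ≡ 75^2 = 5625 ≡ 14 (mod 181)
83^277 = 83^256 * 83^16 * 83^4 * 83^1 ≡ 14 * 38 * 121 * 83 (mod 181).
Accumulate the product:
14 * 38 = 532 ≡ 170
170 * 121 = 20570 ≡ 117
117 * 83 = 9711 ≡ 118

118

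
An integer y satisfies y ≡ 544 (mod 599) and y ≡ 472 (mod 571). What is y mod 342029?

47865

599⁻¹ mod 571: 599·102 ≡ 1 (mod 571), so 599⁻¹ ≡ 102.
y = 544 + 599·((472 − 544)·102 mod 571) = 544 + 599·79 = 47865.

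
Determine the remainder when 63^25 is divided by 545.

63

By square-and-multiply:
25 in binary is 11001, i.e. 25 = 16 + 8 + 1.
63^1 ≡ 63 (mod 545)
63^2 ≡ 63^2 = 3969 ≡ 154 (mod 545)
63^4 ≡ 154^2 = 23716 ≡ 281 (mod 545)
63^8 ≡ 281^2 = 78961 ≡ 481 (mod 545)
63^16 ≡ 481^2 = 231361 ≡ 281 (mod 545)
63^25 = 63^16 * 63^8 * 63^1 ≡ 281 * 481 * 63 (mod 545).
Accumulate the product:
281 * 481 = 135161 ≡ 1
1 * 63 = 63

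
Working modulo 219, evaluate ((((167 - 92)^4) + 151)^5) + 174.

167 - 92 = 75
(75)^4 ≡ 162 (mod 219)
162 + 151 = 313 ≡ 94 (mod 219)
(94)^5 ≡ 43 (mod 219)
43 + 174 = 217

217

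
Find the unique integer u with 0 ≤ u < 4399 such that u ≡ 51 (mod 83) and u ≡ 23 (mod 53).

3786

83⁻¹ mod 53: 83×23 ≡ 1 (mod 53), so 83⁻¹ ≡ 23.
u = 51 + 83×((23 − 51)×23 mod 53) = 51 + 83×45 = 3786.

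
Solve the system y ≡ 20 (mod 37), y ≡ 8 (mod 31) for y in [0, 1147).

37⁻¹ mod 31: 37·26 ≡ 1 (mod 31), so 37⁻¹ ≡ 26.
y = 20 + 37·((8 − 20)·26 mod 31) = 20 + 37·29 = 1093.
Check: 1093 mod 37 = 20, 1093 mod 31 = 8. ✓

1093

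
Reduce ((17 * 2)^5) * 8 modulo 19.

17 * 2 = 34 ≡ 15 (mod 19)
(15)^5 ≡ 2 (mod 19)
2 * 8 = 16

16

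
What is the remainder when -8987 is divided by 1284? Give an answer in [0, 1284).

-8987 = -7*1284 + 1, so -8987 ≡ 1 (mod 1284).

1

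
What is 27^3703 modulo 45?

3703 in binary is 111001110111, i.e. 3703 = 2048 + 1024 + 512 + 64 + 32 + 16 + 4 + 2 + 1.
27^1 ≡ 27 (mod 45)
27^2 ≡ 27^2 = 729 ≡ 9 (mod 45)
27^4 ≡ 9^2 = 81 ≡ 36 (mod 45)
27^8 ≡ 36^2 = 1296 ≡ 36 (mod 45)
27^16 ≡ 36^2 = 1296 ≡ 36 (mod 45)
27^32 ≡ 36^2 = 1296 ≡ 36 (mod 45)
27^64 ≡ 36^2 = 1296 ≡ 36 (mod 45)
27^128 ≡ 36^2 = 1296 ≡ 36 (mod 45)
27^256 ≡ 36^2 = 1296 ≡ 36 (mod 45)
27^512 ≡ 36^2 = 1296 ≡ 36 (mod 45)
27^1024 ≡ 36^2 = 1296 ≡ 36 (mod 45)
27^2048 ≡ 36^2 = 1296 ≡ 36 (mod 45)
27^3703 = 27^2048 × 27^1024 × 27^512 × 27^64 × 27^32 × 27^16 × 27^4 × 27^2 × 27^1 ≡ 36 × 36 × 36 × 36 × 36 × 36 × 36 × 9 × 27 (mod 45).
Accumulate the product:
36 × 36 = 1296 ≡ 36
36 × 36 = 1296 ≡ 36
36 × 36 = 1296 ≡ 36
36 × 36 = 1296 ≡ 36
36 × 36 = 1296 ≡ 36
36 × 36 = 1296 ≡ 36
36 × 9 = 324 ≡ 9
9 × 27 = 243 ≡ 18

18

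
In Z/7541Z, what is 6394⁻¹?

5733

7541 = 1×6394 + 1147
6394 = 5×1147 + 659
1147 = 1×659 + 488
659 = 1×488 + 171
488 = 2×171 + 146
171 = 1×146 + 25
146 = 5×25 + 21
25 = 1×21 + 4
21 = 5×4 + 1
4 = 4×1 + 0
gcd(6394, 7541) = 1, so the inverse exists.
Back-substitute for 1:
1 = 1×21 − 5×4
  = −5×25 + 6×21
  = 6×146 − 35×25
  = −35×171 + 41×146
  = 41×488 − 117×171
  = −117×659 + 158×488
  = 158×1147 − 275×659
  = −275×6394 + 1533×1147
  = 1533×7541 − 1808×6394
So 6394⁻¹ ≡ −1808 ≡ 5733 (mod 7541).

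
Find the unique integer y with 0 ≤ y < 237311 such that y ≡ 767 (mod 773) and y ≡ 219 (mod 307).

10043

773⁻¹ mod 307: 773*56 ≡ 1 (mod 307), so 773⁻¹ ≡ 56.
y = 767 + 773*((219 − 767)*56 mod 307) = 767 + 773*12 = 10043.
Check: 10043 mod 773 = 767, 10043 mod 307 = 219. ✓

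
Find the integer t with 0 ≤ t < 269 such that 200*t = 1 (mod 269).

230

Apply the Euclidean algorithm and back-substitute:
269 = 1·200 + 69
200 = 2·69 + 62
69 = 1·62 + 7
62 = 8·7 + 6
7 = 1·6 + 1
6 = 6·1 + 0
gcd(200, 269) = 1, so the inverse exists.
Bézout: 1 = 29·269 − 39·200.
So 200⁻¹ ≡ −39 ≡ 230 (mod 269).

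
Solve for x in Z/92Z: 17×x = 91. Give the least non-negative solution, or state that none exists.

gcd(17, 92) = 1, so a unique solution mod 92 exists.
17⁻¹ ≡ 65 (mod 92).
x ≡ 65×91 ≡ 27 (mod 92).

27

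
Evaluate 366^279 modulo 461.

104

279 in binary is 100010111, i.e. 279 = 256 + 16 + 4 + 2 + 1.
366^1 ≡ 366 (mod 461)
366^2 ≡ 366^2 = 133956 ≡ 266 (mod 461)
366^4 ≡ 266^2 = 70756 ≡ 223 (mod 461)
366^8 ≡ 223^2 = 49729 ≡ 402 (mod 461)
366^16 ≡ 402^2 = 161604 ≡ 254 (mod 461)
366^32 ≡ 254^2 = 64516 ≡ 437 (mod 461)
366^64 ≡ 437^2 = 190969 ≡ 115 (mod 461)
366^128 ≡ 115^2 = 13225 ≡ 317 (mod 461)
366^256 ≡ 317^2 = 100489 ≡ 452 (mod 461)
366^279 = 366^256 · 366^16 · 366^4 · 366^2 · 366^1 ≡ 452 · 254 · 223 · 266 · 366 (mod 461).
Accumulate the product:
452 · 254 = 114808 ≡ 19
19 · 223 = 4237 ≡ 88
88 · 266 = 23408 ≡ 358
358 · 366 = 131028 ≡ 104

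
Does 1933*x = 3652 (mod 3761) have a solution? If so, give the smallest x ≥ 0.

3150

gcd(1933, 3761) = 1, so a unique solution mod 3761 exists.
1933⁻¹ ≡ 2973 (mod 3761).
x ≡ 2973*3652 ≡ 3150 (mod 3761).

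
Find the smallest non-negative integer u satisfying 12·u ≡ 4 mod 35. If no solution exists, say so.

gcd(12, 35) = 1, so a unique solution mod 35 exists.
12⁻¹ ≡ 3 (mod 35).
u ≡ 3·4 ≡ 12 (mod 35).

12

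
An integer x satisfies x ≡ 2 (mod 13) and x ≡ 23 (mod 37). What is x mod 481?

13⁻¹ mod 37: 13·20 ≡ 1 (mod 37), so 13⁻¹ ≡ 20.
x = 2 + 13·((23 − 2)·20 mod 37) = 2 + 13·13 = 171.
Check: 171 mod 13 = 2, 171 mod 37 = 23. ✓

171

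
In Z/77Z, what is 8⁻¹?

29

77 = 9*8 + 5
8 = 1*5 + 3
5 = 1*3 + 2
3 = 1*2 + 1
2 = 2*1 + 0
gcd(8, 77) = 1, so the inverse exists.
Bézout: 1 = −3*77 + 29*8.
So 8⁻¹ ≡ 29 (mod 77).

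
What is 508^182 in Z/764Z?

360

By square-and-multiply:
182 in binary is 10110110, i.e. 182 = 128 + 32 + 16 + 4 + 2.
508^1 ≡ 508 (mod 764)
508^2 ≡ 508^2 = 258064 ≡ 596 (mod 764)
508^4 ≡ 596^2 = 355216 ≡ 720 (mod 764)
508^8 ≡ 720^2 = 518400 ≡ 408 (mod 764)
508^16 ≡ 408^2 = 166464 ≡ 676 (mod 764)
508^32 ≡ 676^2 = 456976 ≡ 104 (mod 764)
508^64 ≡ 104^2 = 10816 ≡ 120 (mod 764)
508^128 ≡ 120^2 = 14400 ≡ 648 (mod 764)
508^182 = 508^128 · 508^32 · 508^16 · 508^4 · 508^2 ≡ 648 · 104 · 676 · 720 · 596 (mod 764).
Accumulate the product:
648 · 104 = 67392 ≡ 160
160 · 676 = 108160 ≡ 436
436 · 720 = 313920 ≡ 680
680 · 596 = 405280 ≡ 360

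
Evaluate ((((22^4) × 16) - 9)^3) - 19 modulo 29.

(22)^4 ≡ 23 (mod 29)
23 × 16 = 368 ≡ 20 (mod 29)
20 - 9 = 11
(11)^3 ≡ 26 (mod 29)
26 - 19 = 7

7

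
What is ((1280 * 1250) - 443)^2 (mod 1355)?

759

1280 * 1250 = 1600000 ≡ 1100 (mod 1355)
1100 - 443 = 657
(657)^2 ≡ 759 (mod 1355)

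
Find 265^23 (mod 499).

27

23 in binary is 10111, i.e. 23 = 16 + 4 + 2 + 1.
265^1 ≡ 265 (mod 499)
265^2 ≡ 265^2 = 70225 ≡ 365 (mod 499)
265^4 ≡ 365^2 = 133225 ≡ 491 (mod 499)
265^8 ≡ 491^2 = 241081 ≡ 64 (mod 499)
265^16 ≡ 64^2 = 4096 ≡ 104 (mod 499)
265^23 = 265^16 × 265^4 × 265^2 × 265^1 ≡ 104 × 491 × 365 × 265 (mod 499).
Accumulate the product:
104 × 491 = 51064 ≡ 166
166 × 365 = 60590 ≡ 211
211 × 265 = 55915 ≡ 27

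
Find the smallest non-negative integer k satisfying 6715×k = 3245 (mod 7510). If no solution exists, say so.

gcd(6715, 7510) = 5, and 5 | 3245, so solutions exist.
Divide through by 5: 1343×k = 649 (mod 1502).
1343⁻¹ ≡ 529 (mod 1502).
k ≡ 529×649 ≡ 865 (mod 1502).
The smallest non-negative solution is k = 865.

865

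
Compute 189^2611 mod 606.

189^1 ≡ 189 (mod 606)
189^2 ≡ 189^2 = 35721 ≡ 573 (mod 606)
189^4 ≡ 573^2 = 328329 ≡ 483 (mod 606)
189^8 ≡ 483^2 = 233289 ≡ 585 (mod 606)
189^16 ≡ 585^2 = 342225 ≡ 441 (mod 606)
189^32 ≡ 441^2 = 194481 ≡ 561 (mod 606)
189^64 ≡ 561^2 = 314721 ≡ 207 (mod 606)
189^128 ≡ 207^2 = 42849 ≡ 429 (mod 606)
189^256 ≡ 429^2 = 184041 ≡ 423 (mod 606)
189^512 ≡ 423^2 = 178929 ≡ 159 (mod 606)
189^1024 ≡ 159^2 = 25281 ≡ 435 (mod 606)
189^2048 ≡ 435^2 = 189225 ≡ 153 (mod 606)
189^2611 = 189^2048 × 189^512 × 189^32 × 189^16 × 189^2 × 189^1 ≡ 153 × 159 × 561 × 441 × 573 × 189 (mod 606).
Accumulate the product:
153 × 159 = 24327 ≡ 87
87 × 561 = 48807 ≡ 327
327 × 441 = 144207 ≡ 585
585 × 573 = 335205 ≡ 87
87 × 189 = 16443 ≡ 81

81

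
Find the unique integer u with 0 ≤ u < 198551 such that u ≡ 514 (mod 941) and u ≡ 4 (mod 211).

941⁻¹ mod 211: 941*124 ≡ 1 (mod 211), so 941⁻¹ ≡ 124.
u = 514 + 941*((4 − 514)*124 mod 211) = 514 + 941*60 = 56974.
Check: 56974 mod 941 = 514, 56974 mod 211 = 4. ✓

56974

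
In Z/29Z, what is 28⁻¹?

28

By the extended Euclidean algorithm:
29 = 1*28 + 1
28 = 28*1 + 0
gcd(28, 29) = 1, so the inverse exists.
Bézout: 1 = 1*29 − 1*28.
So 28⁻¹ ≡ −1 ≡ 28 (mod 29).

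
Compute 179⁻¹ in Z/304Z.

By the extended Euclidean algorithm:
304 = 1×179 + 125
179 = 1×125 + 54
125 = 2×54 + 17
54 = 3×17 + 3
17 = 5×3 + 2
3 = 1×2 + 1
2 = 2×1 + 0
gcd(179, 304) = 1, so the inverse exists.
Back-substitute for 1:
1 = 1×3 − 1×2
  = −1×17 + 6×3
  = 6×54 − 19×17
  = −19×125 + 44×54
  = 44×179 − 63×125
  = −63×304 + 107×179
So 179⁻¹ ≡ 107 (mod 304).

107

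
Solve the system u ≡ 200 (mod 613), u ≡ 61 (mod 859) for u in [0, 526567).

280954

613⁻¹ mod 859: 613×213 ≡ 1 (mod 859), so 613⁻¹ ≡ 213.
u = 200 + 613×((61 − 200)×213 mod 859) = 200 + 613×458 = 280954.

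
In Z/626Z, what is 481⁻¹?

177

626 = 1*481 + 145
481 = 3*145 + 46
145 = 3*46 + 7
46 = 6*7 + 4
7 = 1*4 + 3
4 = 1*3 + 1
3 = 3*1 + 0
gcd(481, 626) = 1, so the inverse exists.
Back-substitute for 1:
1 = 1*4 − 1*3
  = −1*7 + 2*4
  = 2*46 − 13*7
  = −13*145 + 41*46
  = 41*481 − 136*145
  = −136*626 + 177*481
So 481⁻¹ ≡ 177 (mod 626).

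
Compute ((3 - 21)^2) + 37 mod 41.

33

3 - 21 = -18 ≡ 23 (mod 41)
(23)^2 ≡ 37 (mod 41)
37 + 37 = 74 ≡ 33 (mod 41)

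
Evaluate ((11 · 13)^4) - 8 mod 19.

17

11 · 13 = 143 ≡ 10 (mod 19)
(10)^4 ≡ 6 (mod 19)
6 - 8 = -2 ≡ 17 (mod 19)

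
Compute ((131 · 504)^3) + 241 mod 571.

131 · 504 = 66024 ≡ 359 (mod 571)
(359)^3 ≡ 149 (mod 571)
149 + 241 = 390

390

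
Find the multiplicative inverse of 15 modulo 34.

25

Run the extended Euclidean algorithm:
34 = 2·15 + 4
15 = 3·4 + 3
4 = 1·3 + 1
3 = 3·1 + 0
gcd(15, 34) = 1, so the inverse exists.
Back-substitute for 1:
1 = 1·4 − 1·3
  = −1·15 + 4·4
  = 4·34 − 9·15
So 15⁻¹ ≡ −9 ≡ 25 (mod 34).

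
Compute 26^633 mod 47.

Using repeated squaring:
633 in binary is 1001111001, i.e. 633 = 512 + 64 + 32 + 16 + 8 + 1.
26^1 ≡ 26 (mod 47)
26^2 ≡ 26^2 = 676 ≡ 18 (mod 47)
26^4 ≡ 18^2 = 324 ≡ 42 (mod 47)
26^8 ≡ 42^2 = 1764 ≡ 25 (mod 47)
26^16 ≡ 25^2 = 625 ≡ 14 (mod 47)
26^32 ≡ 14^2 = 196 ≡ 8 (mod 47)
26^64 ≡ 8^2 = 64 ≡ 17 (mod 47)
26^128 ≡ 17^2 = 289 ≡ 7 (mod 47)
26^256 ≡ 7^2 = 49 ≡ 2 (mod 47)
26^512 ≡ 2^2 = 4 (mod 47)
26^633 = 26^512 * 26^64 * 26^32 * 26^16 * 26^8 * 26^1 ≡ 4 * 17 * 8 * 14 * 25 * 26 (mod 47).
Accumulate the product:
4 * 17 = 68 ≡ 21
21 * 8 = 168 ≡ 27
27 * 14 = 378 ≡ 2
2 * 25 = 50 ≡ 3
3 * 26 = 78 ≡ 31

31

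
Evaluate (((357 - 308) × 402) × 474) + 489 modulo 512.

509

357 - 308 = 49
49 × 402 = 19698 ≡ 242 (mod 512)
242 × 474 = 114708 ≡ 20 (mod 512)
20 + 489 = 509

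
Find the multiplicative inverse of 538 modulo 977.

977 = 1·538 + 439
538 = 1·439 + 99
439 = 4·99 + 43
99 = 2·43 + 13
43 = 3·13 + 4
13 = 3·4 + 1
4 = 4·1 + 0
gcd(538, 977) = 1, so the inverse exists.
Bézout: 1 = −125·977 + 227·538.
So 538⁻¹ ≡ 227 (mod 977).

227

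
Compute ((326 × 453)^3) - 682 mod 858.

326 × 453 = 147678 ≡ 102 (mod 858)
(102)^3 ≡ 720 (mod 858)
720 - 682 = 38

38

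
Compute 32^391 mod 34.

8

32^1 ≡ 32 (mod 34)
32^2 ≡ 32^2 = 1024 ≡ 4 (mod 34)
32^4 ≡ 4^2 = 16 (mod 34)
32^8 ≡ 16^2 = 256 ≡ 18 (mod 34)
32^16 ≡ 18^2 = 324 ≡ 18 (mod 34)
32^32 ≡ 18^2 = 324 ≡ 18 (mod 34)
32^64 ≡ 18^2 = 324 ≡ 18 (mod 34)
32^128 ≡ 18^2 = 324 ≡ 18 (mod 34)
32^256 ≡ 18^2 = 324 ≡ 18 (mod 34)
32^391 = 32^256 × 32^128 × 32^4 × 32^2 × 32^1 ≡ 18 × 18 × 16 × 4 × 32 (mod 34).
Accumulate the product:
18 × 18 = 324 ≡ 18
18 × 16 = 288 ≡ 16
16 × 4 = 64 ≡ 30
30 × 32 = 960 ≡ 8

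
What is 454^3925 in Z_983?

234

By square-and-multiply:
3925 in binary is 111101010101, i.e. 3925 = 2048 + 1024 + 512 + 256 + 64 + 16 + 4 + 1.
454^1 ≡ 454 (mod 983)
454^2 ≡ 454^2 = 206116 ≡ 669 (mod 983)
454^4 ≡ 669^2 = 447561 ≡ 296 (mod 983)
454^8 ≡ 296^2 = 87616 ≡ 129 (mod 983)
454^16 ≡ 129^2 = 16641 ≡ 913 (mod 983)
454^32 ≡ 913^2 = 833569 ≡ 968 (mod 983)
454^64 ≡ 968^2 = 937024 ≡ 225 (mod 983)
454^128 ≡ 225^2 = 50625 ≡ 492 (mod 983)
454^256 ≡ 492^2 = 242064 ≡ 246 (mod 983)
454^512 ≡ 246^2 = 60516 ≡ 553 (mod 983)
454^1024 ≡ 553^2 = 305809 ≡ 96 (mod 983)
454^2048 ≡ 96^2 = 9216 ≡ 369 (mod 983)
454^3925 = 454^2048 · 454^1024 · 454^512 · 454^256 · 454^64 · 454^16 · 454^4 · 454^1 ≡ 369 · 96 · 553 · 246 · 225 · 913 · 296 · 454 (mod 983).
Accumulate the product:
369 · 96 = 35424 ≡ 36
36 · 553 = 19908 ≡ 248
248 · 246 = 61008 ≡ 62
62 · 225 = 13950 ≡ 188
188 · 913 = 171644 ≡ 602
602 · 296 = 178192 ≡ 269
269 · 454 = 122126 ≡ 234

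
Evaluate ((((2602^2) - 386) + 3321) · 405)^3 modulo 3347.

(2602)^2 ≡ 2770 (mod 3347)
2770 - 386 = 2384
2384 + 3321 = 5705 ≡ 2358 (mod 3347)
2358 · 405 = 954990 ≡ 1095 (mod 3347)
(1095)^3 ≡ 1338 (mod 3347)

1338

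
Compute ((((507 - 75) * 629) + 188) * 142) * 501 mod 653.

507 - 75 = 432
432 * 629 = 271728 ≡ 80 (mod 653)
80 + 188 = 268
268 * 142 = 38056 ≡ 182 (mod 653)
182 * 501 = 91182 ≡ 415 (mod 653)

415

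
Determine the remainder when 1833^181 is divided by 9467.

2582

181 in binary is 10110101, i.e. 181 = 128 + 32 + 16 + 4 + 1.
1833^1 ≡ 1833 (mod 9467)
1833^2 ≡ 1833^2 = 3359889 ≡ 8571 (mod 9467)
1833^4 ≡ 8571^2 = 73462041 ≡ 7588 (mod 9467)
1833^8 ≡ 7588^2 = 57577744 ≡ 8917 (mod 9467)
1833^16 ≡ 8917^2 = 79512889 ≡ 9023 (mod 9467)
1833^32 ≡ 9023^2 = 81414529 ≡ 7796 (mod 9467)
1833^64 ≡ 7796^2 = 60777616 ≡ 8943 (mod 9467)
1833^128 ≡ 8943^2 = 79977249 ≡ 33 (mod 9467)
1833^181 = 1833^128 · 1833^32 · 1833^16 · 1833^4 · 1833^1 ≡ 33 · 7796 · 9023 · 7588 · 1833 (mod 9467).
Accumulate the product:
33 · 7796 = 257268 ≡ 1659
1659 · 9023 = 14969157 ≡ 1830
1830 · 7588 = 13886040 ≡ 7418
7418 · 1833 = 13597194 ≡ 2582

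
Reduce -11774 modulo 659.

-11774 = -18·659 + 88, so -11774 ≡ 88 (mod 659).

88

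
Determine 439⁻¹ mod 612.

283

Apply the Euclidean algorithm and back-substitute:
612 = 1×439 + 173
439 = 2×173 + 93
173 = 1×93 + 80
93 = 1×80 + 13
80 = 6×13 + 2
13 = 6×2 + 1
2 = 2×1 + 0
gcd(439, 612) = 1, so the inverse exists.
Back-substitute for 1:
1 = 1×13 − 6×2
  = −6×80 + 37×13
  = 37×93 − 43×80
  = −43×173 + 80×93
  = 80×439 − 203×173
  = −203×612 + 283×439
So 439⁻¹ ≡ 283 (mod 612).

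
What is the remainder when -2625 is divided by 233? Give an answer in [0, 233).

-2625 = -12×233 + 171, so -2625 ≡ 171 (mod 233).

171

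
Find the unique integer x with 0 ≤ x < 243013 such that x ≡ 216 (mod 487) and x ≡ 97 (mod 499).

146803

487⁻¹ mod 499: 487*291 ≡ 1 (mod 499), so 487⁻¹ ≡ 291.
x = 216 + 487*((97 − 216)*291 mod 499) = 216 + 487*301 = 146803.
Check: 146803 mod 487 = 216, 146803 mod 499 = 97. ✓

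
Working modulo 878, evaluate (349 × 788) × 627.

348

349 × 788 = 275012 ≡ 198 (mod 878)
198 × 627 = 124146 ≡ 348 (mod 878)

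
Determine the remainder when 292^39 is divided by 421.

362

39 in binary is 100111, i.e. 39 = 32 + 4 + 2 + 1.
292^1 ≡ 292 (mod 421)
292^2 ≡ 292^2 = 85264 ≡ 222 (mod 421)
292^4 ≡ 222^2 = 49284 ≡ 27 (mod 421)
292^8 ≡ 27^2 = 729 ≡ 308 (mod 421)
292^16 ≡ 308^2 = 94864 ≡ 139 (mod 421)
292^32 ≡ 139^2 = 19321 ≡ 376 (mod 421)
292^39 = 292^32 * 292^4 * 292^2 * 292^1 ≡ 376 * 27 * 222 * 292 (mod 421).
Accumulate the product:
376 * 27 = 10152 ≡ 48
48 * 222 = 10656 ≡ 131
131 * 292 = 38252 ≡ 362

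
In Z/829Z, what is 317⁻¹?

34

829 = 2·317 + 195
317 = 1·195 + 122
195 = 1·122 + 73
122 = 1·73 + 49
73 = 1·49 + 24
49 = 2·24 + 1
24 = 24·1 + 0
gcd(317, 829) = 1, so the inverse exists.
Bézout: 1 = −13·829 + 34·317.
So 317⁻¹ ≡ 34 (mod 829).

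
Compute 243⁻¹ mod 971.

4

By the extended Euclidean algorithm:
971 = 3*243 + 242
243 = 1*242 + 1
242 = 242*1 + 0
gcd(243, 971) = 1, so the inverse exists.
Back-substitute for 1:
1 = 1*243 − 1*242
  = −1*971 + 4*243
So 243⁻¹ ≡ 4 (mod 971).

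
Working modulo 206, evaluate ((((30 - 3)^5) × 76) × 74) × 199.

30 - 3 = 27
(27)^5 ≡ 183 (mod 206)
183 × 76 = 13908 ≡ 106 (mod 206)
106 × 74 = 7844 ≡ 16 (mod 206)
16 × 199 = 3184 ≡ 94 (mod 206)

94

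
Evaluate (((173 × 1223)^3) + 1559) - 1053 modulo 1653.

381

173 × 1223 = 211579 ≡ 1648 (mod 1653)
(1648)^3 ≡ 1528 (mod 1653)
1528 + 1559 = 3087 ≡ 1434 (mod 1653)
1434 - 1053 = 381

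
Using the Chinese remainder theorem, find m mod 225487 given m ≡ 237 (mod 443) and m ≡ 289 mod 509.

443⁻¹ mod 509: 443×455 ≡ 1 (mod 509), so 443⁻¹ ≡ 455.
m = 237 + 443×((289 − 237)×455 mod 509) = 237 + 443×246 = 109215.

109215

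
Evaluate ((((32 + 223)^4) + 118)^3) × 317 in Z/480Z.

32 + 223 = 255
(255)^4 ≡ 225 (mod 480)
225 + 118 = 343
(343)^3 ≡ 7 (mod 480)
7 × 317 = 2219 ≡ 299 (mod 480)

299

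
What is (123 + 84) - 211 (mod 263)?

123 + 84 = 207
207 - 211 = -4 ≡ 259 (mod 263)

259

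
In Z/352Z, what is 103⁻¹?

352 = 3·103 + 43
103 = 2·43 + 17
43 = 2·17 + 9
17 = 1·9 + 8
9 = 1·8 + 1
8 = 8·1 + 0
gcd(103, 352) = 1, so the inverse exists.
Back-substitute for 1:
1 = 1·9 − 1·8
  = −1·17 + 2·9
  = 2·43 − 5·17
  = −5·103 + 12·43
  = 12·352 − 41·103
So 103⁻¹ ≡ −41 ≡ 311 (mod 352).

311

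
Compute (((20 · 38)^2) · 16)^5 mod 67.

20 · 38 = 760 ≡ 23 (mod 67)
(23)^2 ≡ 60 (mod 67)
60 · 16 = 960 ≡ 22 (mod 67)
(22)^5 ≡ 59 (mod 67)

59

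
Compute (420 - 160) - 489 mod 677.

448

420 - 160 = 260
260 - 489 = -229 ≡ 448 (mod 677)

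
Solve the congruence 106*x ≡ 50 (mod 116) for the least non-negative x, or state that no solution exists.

gcd(106, 116) = 2, and 2 | 50, so solutions exist.
Divide through by 2: 53*x ≡ 25 mod 58.
53⁻¹ ≡ 23 (mod 58).
x ≡ 23*25 ≡ 53 (mod 58).
The smallest non-negative solution is x = 53.

53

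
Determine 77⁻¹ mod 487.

253

By the extended Euclidean algorithm:
487 = 6·77 + 25
77 = 3·25 + 2
25 = 12·2 + 1
2 = 2·1 + 0
gcd(77, 487) = 1, so the inverse exists.
Back-substitute for 1:
1 = 1·25 − 12·2
  = −12·77 + 37·25
  = 37·487 − 234·77
So 77⁻¹ ≡ −234 ≡ 253 (mod 487).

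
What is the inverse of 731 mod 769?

769 = 1×731 + 38
731 = 19×38 + 9
38 = 4×9 + 2
9 = 4×2 + 1
2 = 2×1 + 0
gcd(731, 769) = 1, so the inverse exists.
Bézout: 1 = −327×769 + 344×731.
So 731⁻¹ ≡ 344 (mod 769).

344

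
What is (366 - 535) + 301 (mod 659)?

366 - 535 = -169 ≡ 490 (mod 659)
490 + 301 = 791 ≡ 132 (mod 659)

132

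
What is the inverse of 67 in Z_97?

42

Run the extended Euclidean algorithm:
97 = 1*67 + 30
67 = 2*30 + 7
30 = 4*7 + 2
7 = 3*2 + 1
2 = 2*1 + 0
gcd(67, 97) = 1, so the inverse exists.
Back-substitute for 1:
1 = 1*7 − 3*2
  = −3*30 + 13*7
  = 13*67 − 29*30
  = −29*97 + 42*67
So 67⁻¹ ≡ 42 (mod 97).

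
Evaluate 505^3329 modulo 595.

505

By square-and-multiply:
3329 in binary is 110100000001, i.e. 3329 = 2048 + 1024 + 256 + 1.
505^1 ≡ 505 (mod 595)
505^2 ≡ 505^2 = 255025 ≡ 365 (mod 595)
505^4 ≡ 365^2 = 133225 ≡ 540 (mod 595)
505^8 ≡ 540^2 = 291600 ≡ 50 (mod 595)
505^16 ≡ 50^2 = 2500 ≡ 120 (mod 595)
505^32 ≡ 120^2 = 14400 ≡ 120 (mod 595)
505^64 ≡ 120^2 = 14400 ≡ 120 (mod 595)
505^128 ≡ 120^2 = 14400 ≡ 120 (mod 595)
505^256 ≡ 120^2 = 14400 ≡ 120 (mod 595)
505^512 ≡ 120^2 = 14400 ≡ 120 (mod 595)
505^1024 ≡ 120^2 = 14400 ≡ 120 (mod 595)
505^2048 ≡ 120^2 = 14400 ≡ 120 (mod 595)
505^3329 = 505^2048 × 505^1024 × 505^256 × 505^1 ≡ 120 × 120 × 120 × 505 (mod 595).
Accumulate the product:
120 × 120 = 14400 ≡ 120
120 × 120 = 14400 ≡ 120
120 × 505 = 60600 ≡ 505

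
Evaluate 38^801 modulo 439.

Compute successive squares:
801 in binary is 1100100001, i.e. 801 = 512 + 256 + 32 + 1.
38^1 ≡ 38 (mod 439)
38^2 ≡ 38^2 = 1444 ≡ 127 (mod 439)
38^4 ≡ 127^2 = 16129 ≡ 325 (mod 439)
38^8 ≡ 325^2 = 105625 ≡ 265 (mod 439)
38^16 ≡ 265^2 = 70225 ≡ 424 (mod 439)
38^32 ≡ 424^2 = 179776 ≡ 225 (mod 439)
38^64 ≡ 225^2 = 50625 ≡ 140 (mod 439)
38^128 ≡ 140^2 = 19600 ≡ 284 (mod 439)
38^256 ≡ 284^2 = 80656 ≡ 319 (mod 439)
38^512 ≡ 319^2 = 101761 ≡ 352 (mod 439)
38^801 = 38^512 · 38^256 · 38^32 · 38^1 ≡ 352 · 319 · 225 · 38 (mod 439).
Accumulate the product:
352 · 319 = 112288 ≡ 343
343 · 225 = 77175 ≡ 350
350 · 38 = 13300 ≡ 130

130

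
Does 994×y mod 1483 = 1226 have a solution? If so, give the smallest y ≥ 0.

gcd(994, 1483) = 1, so a unique solution mod 1483 exists.
994⁻¹ ≡ 649 (mod 1483).
y ≡ 649×1226 ≡ 786 (mod 1483).

786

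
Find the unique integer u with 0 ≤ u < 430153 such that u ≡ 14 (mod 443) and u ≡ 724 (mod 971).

443⁻¹ mod 971: 443*594 ≡ 1 (mod 971), so 443⁻¹ ≡ 594.
u = 14 + 443*((724 − 14)*594 mod 971) = 14 + 443*326 = 144432.

144432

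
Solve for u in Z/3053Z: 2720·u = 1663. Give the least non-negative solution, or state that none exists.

gcd(2720, 3053) = 1, so a unique solution mod 3053 exists.
2720⁻¹ ≡ 1036 (mod 3053).
u ≡ 1036·1663 ≡ 976 (mod 3053).

976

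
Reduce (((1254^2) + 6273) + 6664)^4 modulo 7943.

(1254)^2 ≡ 7745 (mod 7943)
7745 + 6273 = 14018 ≡ 6075 (mod 7943)
6075 + 6664 = 12739 ≡ 4796 (mod 7943)
(4796)^4 ≡ 5656 (mod 7943)

5656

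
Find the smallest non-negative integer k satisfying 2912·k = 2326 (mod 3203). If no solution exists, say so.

3184

gcd(2912, 3203) = 1, so a unique solution mod 3203 exists.
2912⁻¹ ≡ 1607 (mod 3203).
k ≡ 1607·2326 ≡ 3184 (mod 3203).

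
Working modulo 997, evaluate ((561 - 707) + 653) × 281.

561 - 707 = -146 ≡ 851 (mod 997)
851 + 653 = 1504 ≡ 507 (mod 997)
507 × 281 = 142467 ≡ 893 (mod 997)

893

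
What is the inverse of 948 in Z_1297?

Apply the Euclidean algorithm and back-substitute:
1297 = 1·948 + 349
948 = 2·349 + 250
349 = 1·250 + 99
250 = 2·99 + 52
99 = 1·52 + 47
52 = 1·47 + 5
47 = 9·5 + 2
5 = 2·2 + 1
2 = 2·1 + 0
gcd(948, 1297) = 1, so the inverse exists.
Bézout: 1 = −383·1297 + 524·948.
So 948⁻¹ ≡ 524 (mod 1297).

524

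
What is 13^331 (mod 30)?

13^1 ≡ 13 (mod 30)
13^2 ≡ 13^2 = 169 ≡ 19 (mod 30)
13^4 ≡ 19^2 = 361 ≡ 1 (mod 30)
13^8 ≡ 1^2 = 1 (mod 30)
13^16 ≡ 1^2 = 1 (mod 30)
13^32 ≡ 1^2 = 1 (mod 30)
13^64 ≡ 1^2 = 1 (mod 30)
13^128 ≡ 1^2 = 1 (mod 30)
13^256 ≡ 1^2 = 1 (mod 30)
13^331 = 13^256 * 13^64 * 13^8 * 13^2 * 13^1 ≡ 1 * 1 * 1 * 19 * 13 (mod 30).
Accumulate the product:
1 * 1 = 1
1 * 1 = 1
1 * 19 = 19
19 * 13 = 247 ≡ 7

7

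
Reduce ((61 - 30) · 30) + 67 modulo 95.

47

61 - 30 = 31
31 · 30 = 930 ≡ 75 (mod 95)
75 + 67 = 142 ≡ 47 (mod 95)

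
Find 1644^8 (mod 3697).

667

1644^1 ≡ 1644 (mod 3697)
1644^2 ≡ 1644^2 = 2702736 ≡ 229 (mod 3697)
1644^4 ≡ 229^2 = 52441 ≡ 683 (mod 3697)
1644^8 ≡ 683^2 = 466489 ≡ 667 (mod 3697)
So 1644^8 ≡ 667 (mod 3697).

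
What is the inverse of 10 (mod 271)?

244

271 = 27×10 + 1
10 = 10×1 + 0
gcd(10, 271) = 1, so the inverse exists.
Bézout: 1 = 1×271 − 27×10.
So 10⁻¹ ≡ −27 ≡ 244 (mod 271).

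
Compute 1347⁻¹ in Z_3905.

Apply the Euclidean algorithm and back-substitute:
3905 = 2*1347 + 1211
1347 = 1*1211 + 136
1211 = 8*136 + 123
136 = 1*123 + 13
123 = 9*13 + 6
13 = 2*6 + 1
6 = 6*1 + 0
gcd(1347, 3905) = 1, so the inverse exists.
Bézout: 1 = −208*3905 + 603*1347.
So 1347⁻¹ ≡ 603 (mod 3905).

603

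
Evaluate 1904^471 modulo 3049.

471 in binary is 111010111, i.e. 471 = 256 + 128 + 64 + 16 + 4 + 2 + 1.
1904^1 ≡ 1904 (mod 3049)
1904^2 ≡ 1904^2 = 3625216 ≡ 3004 (mod 3049)
1904^4 ≡ 3004^2 = 9024016 ≡ 2025 (mod 3049)
1904^8 ≡ 2025^2 = 4100625 ≡ 2769 (mod 3049)
1904^16 ≡ 2769^2 = 7667361 ≡ 2175 (mod 3049)
1904^32 ≡ 2175^2 = 4730625 ≡ 1626 (mod 3049)
1904^64 ≡ 1626^2 = 2643876 ≡ 393 (mod 3049)
1904^128 ≡ 393^2 = 154449 ≡ 1999 (mod 3049)
1904^256 ≡ 1999^2 = 3996001 ≡ 1811 (mod 3049)
1904^471 = 1904^256 × 1904^128 × 1904^64 × 1904^16 × 1904^4 × 1904^2 × 1904^1 ≡ 1811 × 1999 × 393 × 2175 × 2025 × 3004 × 1904 (mod 3049).
Accumulate the product:
1811 × 1999 = 3620189 ≡ 1026
1026 × 393 = 403218 ≡ 750
750 × 2175 = 1631250 ≡ 35
35 × 2025 = 70875 ≡ 748
748 × 3004 = 2246992 ≡ 2928
2928 × 1904 = 5574912 ≡ 1340

1340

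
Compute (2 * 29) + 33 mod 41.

2 * 29 = 58 ≡ 17 (mod 41)
17 + 33 = 50 ≡ 9 (mod 41)

9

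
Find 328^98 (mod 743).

1

By square-and-multiply:
98 in binary is 1100010, i.e. 98 = 64 + 32 + 2.
328^1 ≡ 328 (mod 743)
328^2 ≡ 328^2 = 107584 ≡ 592 (mod 743)
328^4 ≡ 592^2 = 350464 ≡ 511 (mod 743)
328^8 ≡ 511^2 = 261121 ≡ 328 (mod 743)
328^16 ≡ 328^2 = 107584 ≡ 592 (mod 743)
328^32 ≡ 592^2 = 350464 ≡ 511 (mod 743)
328^64 ≡ 511^2 = 261121 ≡ 328 (mod 743)
328^98 = 328^64 · 328^32 · 328^2 ≡ 328 · 511 · 592 (mod 743).
Accumulate the product:
328 · 511 = 167608 ≡ 433
433 · 592 = 256336 ≡ 1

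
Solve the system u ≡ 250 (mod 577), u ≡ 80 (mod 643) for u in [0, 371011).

57950

577⁻¹ mod 643: 577×302 ≡ 1 (mod 643), so 577⁻¹ ≡ 302.
u = 250 + 577×((80 − 250)×302 mod 643) = 250 + 577×100 = 57950.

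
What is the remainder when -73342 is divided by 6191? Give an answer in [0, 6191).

950

-73342 = -12·6191 + 950, so -73342 ≡ 950 (mod 6191).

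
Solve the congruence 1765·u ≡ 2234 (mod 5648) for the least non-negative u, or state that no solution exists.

no solution

gcd(1765, 5648) = 353, and 353 does not divide 2234.
So the congruence has no solution.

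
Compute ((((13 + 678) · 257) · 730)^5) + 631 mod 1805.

1426

13 + 678 = 691
691 · 257 = 177587 ≡ 697 (mod 1805)
697 · 730 = 508810 ≡ 1605 (mod 1805)
(1605)^5 ≡ 795 (mod 1805)
795 + 631 = 1426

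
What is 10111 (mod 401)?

10111 = 25×401 + 86, so 10111 ≡ 86 (mod 401).

86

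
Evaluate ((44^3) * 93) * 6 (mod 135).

117

(44)^3 ≡ 134 (mod 135)
134 * 93 = 12462 ≡ 42 (mod 135)
42 * 6 = 252 ≡ 117 (mod 135)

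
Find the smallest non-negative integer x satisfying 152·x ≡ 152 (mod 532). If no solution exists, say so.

gcd(152, 532) = 76, and 76 | 152, so solutions exist.
Divide through by 76: 2·x mod 7 = 2.
2⁻¹ ≡ 4 (mod 7).
x ≡ 4·2 ≡ 1 (mod 7).
The smallest non-negative solution is x = 1.

1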